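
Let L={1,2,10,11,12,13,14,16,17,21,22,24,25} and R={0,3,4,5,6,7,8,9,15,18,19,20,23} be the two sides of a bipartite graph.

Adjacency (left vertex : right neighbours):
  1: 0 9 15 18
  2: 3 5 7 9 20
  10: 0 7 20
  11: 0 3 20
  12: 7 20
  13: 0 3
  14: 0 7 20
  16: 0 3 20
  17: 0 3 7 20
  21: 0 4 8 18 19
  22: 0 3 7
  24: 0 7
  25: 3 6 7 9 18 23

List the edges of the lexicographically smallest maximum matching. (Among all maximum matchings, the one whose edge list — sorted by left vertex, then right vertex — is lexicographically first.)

|M| = 8 (so the lex-smallest maximum matching has 8 edges)
process left vertices in ascending order; for each, take the smallest-labelled available neighbour that still permits 8 edges overall, or leave it unmatched if none does
lex-smallest matching: {1-9, 2-5, 10-0, 11-3, 12-7, 14-20, 21-4, 25-6}

Lex-smallest maximum matching: {(1,9), (2,5), (10,0), (11,3), (12,7), (14,20), (21,4), (25,6)}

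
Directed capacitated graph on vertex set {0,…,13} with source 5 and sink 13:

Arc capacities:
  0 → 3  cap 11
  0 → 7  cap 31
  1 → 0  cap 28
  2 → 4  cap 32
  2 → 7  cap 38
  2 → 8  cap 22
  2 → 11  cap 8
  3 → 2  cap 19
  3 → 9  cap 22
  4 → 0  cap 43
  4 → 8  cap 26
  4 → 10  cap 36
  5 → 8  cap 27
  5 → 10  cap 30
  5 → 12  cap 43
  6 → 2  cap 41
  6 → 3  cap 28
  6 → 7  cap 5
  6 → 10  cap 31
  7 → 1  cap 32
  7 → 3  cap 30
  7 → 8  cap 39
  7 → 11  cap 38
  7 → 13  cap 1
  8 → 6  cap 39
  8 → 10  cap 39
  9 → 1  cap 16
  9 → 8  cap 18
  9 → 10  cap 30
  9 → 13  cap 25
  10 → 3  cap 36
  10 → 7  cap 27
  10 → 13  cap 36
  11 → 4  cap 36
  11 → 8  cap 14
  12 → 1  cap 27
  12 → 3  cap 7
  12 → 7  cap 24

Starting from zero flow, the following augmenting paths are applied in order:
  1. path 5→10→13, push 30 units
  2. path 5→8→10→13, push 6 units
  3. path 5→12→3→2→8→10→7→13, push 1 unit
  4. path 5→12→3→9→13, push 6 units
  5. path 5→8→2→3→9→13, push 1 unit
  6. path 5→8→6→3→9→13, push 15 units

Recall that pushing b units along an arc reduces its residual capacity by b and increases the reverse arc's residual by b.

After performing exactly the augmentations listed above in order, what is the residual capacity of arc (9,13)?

after path 1 (5→10→13, push 30): res(9,13)=25
after path 2 (5→8→10→13, push 6): res(9,13)=25
after path 3 (5→12→3→2→8→10→7→13, push 1): res(9,13)=25
after path 4 (5→12→3→9→13, push 6): res(9,13)=19
after path 5 (5→8→2→3→9→13, push 1): res(9,13)=18
after path 6 (5→8→6→3→9→13, push 15): res(9,13)=3

Residual capacity of (9,13): 3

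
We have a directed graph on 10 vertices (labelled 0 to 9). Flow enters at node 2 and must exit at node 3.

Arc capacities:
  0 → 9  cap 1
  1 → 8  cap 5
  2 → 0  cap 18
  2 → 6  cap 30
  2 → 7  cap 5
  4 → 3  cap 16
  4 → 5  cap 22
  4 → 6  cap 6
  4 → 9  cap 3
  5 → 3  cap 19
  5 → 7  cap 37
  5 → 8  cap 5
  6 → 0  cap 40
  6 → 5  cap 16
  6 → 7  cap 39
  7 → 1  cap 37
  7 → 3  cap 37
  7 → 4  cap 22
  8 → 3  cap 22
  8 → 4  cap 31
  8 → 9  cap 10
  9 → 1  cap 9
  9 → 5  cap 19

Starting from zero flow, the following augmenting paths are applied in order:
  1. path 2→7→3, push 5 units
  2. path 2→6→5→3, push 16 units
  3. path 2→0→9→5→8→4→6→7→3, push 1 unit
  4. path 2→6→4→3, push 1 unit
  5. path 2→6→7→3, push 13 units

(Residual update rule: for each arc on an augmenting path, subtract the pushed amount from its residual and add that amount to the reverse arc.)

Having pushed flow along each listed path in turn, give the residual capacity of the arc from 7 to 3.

after path 1 (2→7→3, push 5): res(7,3)=32
after path 2 (2→6→5→3, push 16): res(7,3)=32
after path 3 (2→0→9→5→8→4→6→7→3, push 1): res(7,3)=31
after path 4 (2→6→4→3, push 1): res(7,3)=31
after path 5 (2→6→7→3, push 13): res(7,3)=18

Residual capacity of (7,3): 18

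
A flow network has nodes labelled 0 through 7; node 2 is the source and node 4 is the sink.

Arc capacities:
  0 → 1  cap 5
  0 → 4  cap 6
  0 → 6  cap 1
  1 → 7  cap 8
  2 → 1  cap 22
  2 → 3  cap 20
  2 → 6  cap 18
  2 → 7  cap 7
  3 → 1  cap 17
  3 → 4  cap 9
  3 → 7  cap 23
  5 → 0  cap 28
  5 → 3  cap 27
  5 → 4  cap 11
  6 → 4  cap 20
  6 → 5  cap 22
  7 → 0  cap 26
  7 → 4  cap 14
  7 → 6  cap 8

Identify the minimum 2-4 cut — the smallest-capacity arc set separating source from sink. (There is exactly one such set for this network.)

augment #1: 2→3→4 push 9
augment #2: 2→6→4 push 18
augment #3: 2→7→4 push 7
augment #4: 2→1→7→4 push 7
augment #5: 2→1→7→0→4 push 1
augment #6: 2→3→7→0→4 push 5
augment #7: 2→3→7→6→4 push 2
augment #8: 2→3→7→6→5→4 push 4
max flow = 53; residual-reachable set from 2 gives S-side
cut edges (S→T): {(1,7), (2,3), (2,6), (2,7)} total cap 53

Min-cut arcs: {(1,7), (2,3), (2,6), (2,7)} (total capacity 53)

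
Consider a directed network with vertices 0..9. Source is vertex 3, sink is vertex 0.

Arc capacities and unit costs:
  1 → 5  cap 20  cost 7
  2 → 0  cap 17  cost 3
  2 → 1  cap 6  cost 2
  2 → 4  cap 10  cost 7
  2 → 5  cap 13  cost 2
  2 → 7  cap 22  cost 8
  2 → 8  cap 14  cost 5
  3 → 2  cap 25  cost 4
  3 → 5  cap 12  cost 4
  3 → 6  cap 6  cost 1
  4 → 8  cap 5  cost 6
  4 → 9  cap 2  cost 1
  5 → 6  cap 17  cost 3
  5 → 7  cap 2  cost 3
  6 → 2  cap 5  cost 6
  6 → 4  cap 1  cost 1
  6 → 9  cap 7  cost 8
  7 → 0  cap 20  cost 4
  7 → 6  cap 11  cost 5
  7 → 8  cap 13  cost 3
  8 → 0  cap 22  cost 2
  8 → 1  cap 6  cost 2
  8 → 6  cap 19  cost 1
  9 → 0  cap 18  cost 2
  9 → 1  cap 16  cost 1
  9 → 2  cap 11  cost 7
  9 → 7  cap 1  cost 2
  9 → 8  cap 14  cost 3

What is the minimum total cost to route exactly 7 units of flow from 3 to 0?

shortest-cost path #1: 3→6→4→9→0 push 1 @ unit cost 5 (adds 5)
shortest-cost path #2: 3→2→0 push 6 @ unit cost 7 (adds 42)
total cost = 47

Minimum cost for 7 units: 47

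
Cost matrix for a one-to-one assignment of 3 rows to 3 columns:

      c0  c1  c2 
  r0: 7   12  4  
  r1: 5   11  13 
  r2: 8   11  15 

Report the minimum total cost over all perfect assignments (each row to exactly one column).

Minimum assignment cost: 20

optimal assignment: row0→col2 (cost 4), row1→col0 (cost 5), row2→col1 (cost 11)
total = 4 + 5 + 11 = 20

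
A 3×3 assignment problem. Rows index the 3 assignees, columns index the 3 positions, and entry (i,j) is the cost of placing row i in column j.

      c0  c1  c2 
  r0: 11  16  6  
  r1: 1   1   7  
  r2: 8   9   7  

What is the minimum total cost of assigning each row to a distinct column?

Minimum assignment cost: 15

optimal assignment: row0→col2 (cost 6), row1→col1 (cost 1), row2→col0 (cost 8)
total = 6 + 1 + 8 = 15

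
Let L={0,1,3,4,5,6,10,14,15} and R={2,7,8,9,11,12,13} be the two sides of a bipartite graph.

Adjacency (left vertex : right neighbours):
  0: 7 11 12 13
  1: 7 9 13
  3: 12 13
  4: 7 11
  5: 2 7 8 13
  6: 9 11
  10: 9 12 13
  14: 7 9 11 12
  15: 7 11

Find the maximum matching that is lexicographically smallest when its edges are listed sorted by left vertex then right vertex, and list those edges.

|M| = 6 (so the lex-smallest maximum matching has 6 edges)
process left vertices in ascending order; for each, take the smallest-labelled available neighbour that still permits 6 edges overall, or leave it unmatched if none does
lex-smallest matching: {0-7, 1-9, 3-12, 4-11, 5-2, 10-13}

Lex-smallest maximum matching: {(0,7), (1,9), (3,12), (4,11), (5,2), (10,13)}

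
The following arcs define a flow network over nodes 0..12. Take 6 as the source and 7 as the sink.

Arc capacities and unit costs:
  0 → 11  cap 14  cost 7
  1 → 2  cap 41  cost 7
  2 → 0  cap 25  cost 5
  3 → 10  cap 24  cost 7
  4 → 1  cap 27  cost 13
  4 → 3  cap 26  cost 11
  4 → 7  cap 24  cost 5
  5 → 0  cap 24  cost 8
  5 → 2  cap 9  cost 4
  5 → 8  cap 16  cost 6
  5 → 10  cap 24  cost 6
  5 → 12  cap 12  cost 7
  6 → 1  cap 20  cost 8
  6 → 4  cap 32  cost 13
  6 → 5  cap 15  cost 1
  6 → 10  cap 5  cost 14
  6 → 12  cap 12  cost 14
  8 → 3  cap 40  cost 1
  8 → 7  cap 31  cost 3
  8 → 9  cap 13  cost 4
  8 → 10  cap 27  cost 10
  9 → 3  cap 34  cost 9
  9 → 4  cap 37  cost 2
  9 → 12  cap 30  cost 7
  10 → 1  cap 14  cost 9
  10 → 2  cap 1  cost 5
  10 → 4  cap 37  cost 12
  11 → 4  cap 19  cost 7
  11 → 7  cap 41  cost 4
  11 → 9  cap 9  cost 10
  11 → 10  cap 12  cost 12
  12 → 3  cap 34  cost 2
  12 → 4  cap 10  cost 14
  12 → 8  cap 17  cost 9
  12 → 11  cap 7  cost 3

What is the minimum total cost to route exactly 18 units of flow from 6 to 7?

shortest-cost path #1: 6→5→8→7 push 15 @ unit cost 10 (adds 150)
shortest-cost path #2: 6→4→7 push 3 @ unit cost 18 (adds 54)
total cost = 204

Minimum cost for 18 units: 204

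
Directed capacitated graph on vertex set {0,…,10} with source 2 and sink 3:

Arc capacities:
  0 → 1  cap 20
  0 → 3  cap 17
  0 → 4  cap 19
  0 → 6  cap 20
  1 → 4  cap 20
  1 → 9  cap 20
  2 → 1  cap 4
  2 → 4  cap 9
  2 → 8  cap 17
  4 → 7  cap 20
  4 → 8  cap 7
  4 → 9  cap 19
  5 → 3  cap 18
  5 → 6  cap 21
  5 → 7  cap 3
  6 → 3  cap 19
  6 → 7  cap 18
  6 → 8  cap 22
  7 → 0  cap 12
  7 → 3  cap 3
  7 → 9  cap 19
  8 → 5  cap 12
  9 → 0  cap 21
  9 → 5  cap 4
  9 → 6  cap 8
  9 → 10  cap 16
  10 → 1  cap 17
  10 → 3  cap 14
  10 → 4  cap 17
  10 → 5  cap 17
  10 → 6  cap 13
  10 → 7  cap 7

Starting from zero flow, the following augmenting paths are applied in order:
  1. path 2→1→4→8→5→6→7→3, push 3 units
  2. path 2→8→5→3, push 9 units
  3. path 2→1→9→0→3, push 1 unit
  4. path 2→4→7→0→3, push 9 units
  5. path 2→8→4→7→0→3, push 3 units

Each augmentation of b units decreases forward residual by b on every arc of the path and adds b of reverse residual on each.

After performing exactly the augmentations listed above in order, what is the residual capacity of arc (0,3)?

after path 1 (2→1→4→8→5→6→7→3, push 3): res(0,3)=17
after path 2 (2→8→5→3, push 9): res(0,3)=17
after path 3 (2→1→9→0→3, push 1): res(0,3)=16
after path 4 (2→4→7→0→3, push 9): res(0,3)=7
after path 5 (2→8→4→7→0→3, push 3): res(0,3)=4

Residual capacity of (0,3): 4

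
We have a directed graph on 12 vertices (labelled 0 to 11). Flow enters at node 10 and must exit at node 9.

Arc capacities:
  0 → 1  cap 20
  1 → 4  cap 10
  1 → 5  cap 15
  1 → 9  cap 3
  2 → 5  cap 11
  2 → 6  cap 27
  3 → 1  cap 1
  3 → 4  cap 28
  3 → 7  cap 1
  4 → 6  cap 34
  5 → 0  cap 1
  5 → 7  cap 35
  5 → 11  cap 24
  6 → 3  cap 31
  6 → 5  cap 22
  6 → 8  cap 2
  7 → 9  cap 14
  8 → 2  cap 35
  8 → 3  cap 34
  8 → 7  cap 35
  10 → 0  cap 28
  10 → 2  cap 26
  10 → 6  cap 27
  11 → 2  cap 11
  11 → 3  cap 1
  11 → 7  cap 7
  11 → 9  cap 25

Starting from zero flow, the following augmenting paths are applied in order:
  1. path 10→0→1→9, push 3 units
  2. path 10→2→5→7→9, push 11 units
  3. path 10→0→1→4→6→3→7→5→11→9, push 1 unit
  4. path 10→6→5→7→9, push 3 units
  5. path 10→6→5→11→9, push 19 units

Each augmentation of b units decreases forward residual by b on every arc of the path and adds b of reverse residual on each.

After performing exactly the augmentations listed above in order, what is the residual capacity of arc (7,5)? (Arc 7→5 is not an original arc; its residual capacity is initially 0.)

Residual capacity of (7,5): 13

after path 1 (10→0→1→9, push 3): res(7,5)=0
after path 2 (10→2→5→7→9, push 11): res(7,5)=11
after path 3 (10→0→1→4→6→3→7→5→11→9, push 1): res(7,5)=10
after path 4 (10→6→5→7→9, push 3): res(7,5)=13
after path 5 (10→6→5→11→9, push 19): res(7,5)=13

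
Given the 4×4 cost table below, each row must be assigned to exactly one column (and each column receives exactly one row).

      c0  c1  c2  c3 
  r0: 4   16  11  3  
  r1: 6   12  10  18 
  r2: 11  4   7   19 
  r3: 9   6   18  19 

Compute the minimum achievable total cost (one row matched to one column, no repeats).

optimal assignment: row0→col3 (cost 3), row1→col0 (cost 6), row2→col2 (cost 7), row3→col1 (cost 6)
total = 3 + 6 + 7 + 6 = 22

Minimum assignment cost: 22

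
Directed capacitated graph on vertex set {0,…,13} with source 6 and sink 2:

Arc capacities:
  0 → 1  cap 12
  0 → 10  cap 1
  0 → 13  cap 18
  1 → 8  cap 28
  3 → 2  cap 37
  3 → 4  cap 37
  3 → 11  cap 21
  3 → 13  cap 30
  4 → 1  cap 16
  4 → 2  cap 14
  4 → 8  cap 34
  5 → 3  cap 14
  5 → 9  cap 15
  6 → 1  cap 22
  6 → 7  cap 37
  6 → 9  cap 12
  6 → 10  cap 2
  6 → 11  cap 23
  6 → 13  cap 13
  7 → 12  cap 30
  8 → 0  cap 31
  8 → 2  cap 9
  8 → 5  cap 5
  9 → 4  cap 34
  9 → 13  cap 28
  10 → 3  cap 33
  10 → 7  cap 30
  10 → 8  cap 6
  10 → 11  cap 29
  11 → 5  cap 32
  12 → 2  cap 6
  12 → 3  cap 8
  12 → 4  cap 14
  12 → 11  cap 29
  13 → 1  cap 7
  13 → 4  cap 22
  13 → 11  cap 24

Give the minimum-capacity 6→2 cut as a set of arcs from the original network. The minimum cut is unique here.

Min-cut arcs: {(0,10), (4,2), (5,3), (6,10), (8,2), (12,2), (12,3)} (total capacity 54)

augment #1: 6→1→8→2 push 9
augment #2: 6→7→12→2 push 6
augment #3: 6→9→4→2 push 12
augment #4: 6→10→3→2 push 2
augment #5: 6→13→4→2 push 2
augment #6: 6→7→12→3→2 push 8
augment #7: 6→11→5→3→2 push 14
augment #8: 6→1→8→0→10→3→2 push 1
max flow = 54; residual-reachable set from 6 gives S-side
cut edges (S→T): {(0,10), (4,2), (5,3), (6,10), (8,2), (12,2), (12,3)} total cap 54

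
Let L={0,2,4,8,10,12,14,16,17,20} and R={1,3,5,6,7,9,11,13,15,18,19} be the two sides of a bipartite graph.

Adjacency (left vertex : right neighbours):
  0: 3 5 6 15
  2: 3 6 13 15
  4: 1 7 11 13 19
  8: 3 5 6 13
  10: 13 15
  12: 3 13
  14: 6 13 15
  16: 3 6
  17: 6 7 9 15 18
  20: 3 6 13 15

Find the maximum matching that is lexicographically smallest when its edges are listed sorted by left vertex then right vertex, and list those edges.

|M| = 7 (so the lex-smallest maximum matching has 7 edges)
process left vertices in ascending order; for each, take the smallest-labelled available neighbour that still permits 7 edges overall, or leave it unmatched if none does
lex-smallest matching: {0-3, 2-6, 4-1, 8-5, 10-13, 14-15, 17-7}

Lex-smallest maximum matching: {(0,3), (2,6), (4,1), (8,5), (10,13), (14,15), (17,7)}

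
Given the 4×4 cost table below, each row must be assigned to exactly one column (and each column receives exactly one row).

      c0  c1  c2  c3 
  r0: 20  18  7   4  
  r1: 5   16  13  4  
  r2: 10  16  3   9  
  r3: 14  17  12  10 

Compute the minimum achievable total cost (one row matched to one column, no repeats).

Minimum assignment cost: 29

optimal assignment: row0→col3 (cost 4), row1→col0 (cost 5), row2→col2 (cost 3), row3→col1 (cost 17)
total = 4 + 5 + 3 + 17 = 29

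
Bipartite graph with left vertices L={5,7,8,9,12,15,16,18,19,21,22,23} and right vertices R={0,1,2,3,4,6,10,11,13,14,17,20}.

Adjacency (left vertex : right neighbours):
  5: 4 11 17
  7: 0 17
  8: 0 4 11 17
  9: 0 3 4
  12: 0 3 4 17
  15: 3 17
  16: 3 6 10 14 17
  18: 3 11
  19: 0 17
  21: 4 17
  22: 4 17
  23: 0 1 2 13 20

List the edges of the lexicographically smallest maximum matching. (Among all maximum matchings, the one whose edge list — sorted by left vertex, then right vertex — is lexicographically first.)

|M| = 7 (so the lex-smallest maximum matching has 7 edges)
process left vertices in ascending order; for each, take the smallest-labelled available neighbour that still permits 7 edges overall, or leave it unmatched if none does
lex-smallest matching: {5-4, 7-0, 8-11, 9-3, 12-17, 16-6, 23-1}

Lex-smallest maximum matching: {(5,4), (7,0), (8,11), (9,3), (12,17), (16,6), (23,1)}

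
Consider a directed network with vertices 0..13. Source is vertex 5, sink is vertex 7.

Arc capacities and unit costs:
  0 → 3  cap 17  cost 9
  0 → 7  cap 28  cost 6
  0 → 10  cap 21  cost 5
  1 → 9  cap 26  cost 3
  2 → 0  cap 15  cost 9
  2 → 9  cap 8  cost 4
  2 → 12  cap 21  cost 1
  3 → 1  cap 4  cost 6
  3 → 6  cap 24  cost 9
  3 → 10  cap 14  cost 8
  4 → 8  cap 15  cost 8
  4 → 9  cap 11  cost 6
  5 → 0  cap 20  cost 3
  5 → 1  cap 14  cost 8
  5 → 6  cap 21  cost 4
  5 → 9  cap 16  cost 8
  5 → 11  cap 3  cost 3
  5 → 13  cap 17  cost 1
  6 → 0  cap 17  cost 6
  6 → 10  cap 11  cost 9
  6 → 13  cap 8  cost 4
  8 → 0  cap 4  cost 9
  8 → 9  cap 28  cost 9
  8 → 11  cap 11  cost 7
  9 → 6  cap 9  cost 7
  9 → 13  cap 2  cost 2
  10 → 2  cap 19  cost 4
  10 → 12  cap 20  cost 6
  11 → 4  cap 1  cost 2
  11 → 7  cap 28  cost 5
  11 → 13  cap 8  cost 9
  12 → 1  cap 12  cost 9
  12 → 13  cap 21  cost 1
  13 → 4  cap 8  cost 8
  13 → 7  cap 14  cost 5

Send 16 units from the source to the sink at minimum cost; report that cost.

Minimum cost for 16 units: 100

shortest-cost path #1: 5→13→7 push 14 @ unit cost 6 (adds 84)
shortest-cost path #2: 5→11→7 push 2 @ unit cost 8 (adds 16)
total cost = 100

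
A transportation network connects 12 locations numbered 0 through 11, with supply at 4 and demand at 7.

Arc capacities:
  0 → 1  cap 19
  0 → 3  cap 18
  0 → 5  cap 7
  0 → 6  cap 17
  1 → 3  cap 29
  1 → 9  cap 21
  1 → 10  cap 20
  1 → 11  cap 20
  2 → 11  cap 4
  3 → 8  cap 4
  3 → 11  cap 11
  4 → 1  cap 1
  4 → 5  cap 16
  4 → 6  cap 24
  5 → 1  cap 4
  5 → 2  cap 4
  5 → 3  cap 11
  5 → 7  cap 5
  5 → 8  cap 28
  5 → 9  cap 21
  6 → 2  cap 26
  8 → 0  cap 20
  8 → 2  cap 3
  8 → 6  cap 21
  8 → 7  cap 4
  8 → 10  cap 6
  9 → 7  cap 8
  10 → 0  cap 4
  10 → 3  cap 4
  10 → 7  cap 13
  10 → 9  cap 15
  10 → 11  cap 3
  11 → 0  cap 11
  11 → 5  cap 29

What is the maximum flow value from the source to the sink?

Maximum flow value: 21

augment #1: 4→5→7 bottleneck 5, total now 5
augment #2: 4→1→9→7 bottleneck 1, total now 6
augment #3: 4→5→8→7 bottleneck 4, total now 10
augment #4: 4→5→9→7 bottleneck 7, total now 17
augment #5: 4→6→2→11→0→1→10→7 bottleneck 4, total now 21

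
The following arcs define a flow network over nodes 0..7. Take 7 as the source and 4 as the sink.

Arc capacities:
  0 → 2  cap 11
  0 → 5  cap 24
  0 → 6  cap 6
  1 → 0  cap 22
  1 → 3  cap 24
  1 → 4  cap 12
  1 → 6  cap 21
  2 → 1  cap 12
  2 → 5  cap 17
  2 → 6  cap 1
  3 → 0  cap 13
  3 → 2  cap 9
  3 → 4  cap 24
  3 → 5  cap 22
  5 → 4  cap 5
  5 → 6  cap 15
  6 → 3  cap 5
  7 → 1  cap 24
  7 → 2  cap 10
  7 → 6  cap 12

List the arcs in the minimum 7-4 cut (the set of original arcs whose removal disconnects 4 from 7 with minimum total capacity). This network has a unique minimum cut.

Min-cut arcs: {(6,3), (7,1), (7,2)} (total capacity 39)

augment #1: 7→1→4 push 12
augment #2: 7→1→3→4 push 12
augment #3: 7→2→5→4 push 5
augment #4: 7→6→3→4 push 5
augment #5: 7→2→1→3→4 push 5
max flow = 39; residual-reachable set from 7 gives S-side
cut edges (S→T): {(6,3), (7,1), (7,2)} total cap 39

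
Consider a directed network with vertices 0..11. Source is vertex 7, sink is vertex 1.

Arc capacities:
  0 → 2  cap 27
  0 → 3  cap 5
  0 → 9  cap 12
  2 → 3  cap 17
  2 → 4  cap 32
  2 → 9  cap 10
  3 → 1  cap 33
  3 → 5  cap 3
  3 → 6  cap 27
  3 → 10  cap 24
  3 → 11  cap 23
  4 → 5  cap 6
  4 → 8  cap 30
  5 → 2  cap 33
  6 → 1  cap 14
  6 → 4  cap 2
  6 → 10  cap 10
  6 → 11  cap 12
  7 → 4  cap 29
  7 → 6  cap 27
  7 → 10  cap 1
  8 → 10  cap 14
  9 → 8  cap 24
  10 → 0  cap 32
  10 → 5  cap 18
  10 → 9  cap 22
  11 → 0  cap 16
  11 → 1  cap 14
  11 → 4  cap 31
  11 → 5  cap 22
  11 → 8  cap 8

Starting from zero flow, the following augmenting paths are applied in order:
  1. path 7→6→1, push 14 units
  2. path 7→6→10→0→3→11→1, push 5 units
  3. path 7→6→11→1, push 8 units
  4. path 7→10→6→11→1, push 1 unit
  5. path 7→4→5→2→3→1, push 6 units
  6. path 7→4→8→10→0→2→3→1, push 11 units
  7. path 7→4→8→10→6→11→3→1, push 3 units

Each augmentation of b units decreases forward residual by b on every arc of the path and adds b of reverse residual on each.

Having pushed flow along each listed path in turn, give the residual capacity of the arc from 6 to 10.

after path 1 (7→6→1, push 14): res(6,10)=10
after path 2 (7→6→10→0→3→11→1, push 5): res(6,10)=5
after path 3 (7→6→11→1, push 8): res(6,10)=5
after path 4 (7→10→6→11→1, push 1): res(6,10)=6
after path 5 (7→4→5→2→3→1, push 6): res(6,10)=6
after path 6 (7→4→8→10→0→2→3→1, push 11): res(6,10)=6
after path 7 (7→4→8→10→6→11→3→1, push 3): res(6,10)=9

Residual capacity of (6,10): 9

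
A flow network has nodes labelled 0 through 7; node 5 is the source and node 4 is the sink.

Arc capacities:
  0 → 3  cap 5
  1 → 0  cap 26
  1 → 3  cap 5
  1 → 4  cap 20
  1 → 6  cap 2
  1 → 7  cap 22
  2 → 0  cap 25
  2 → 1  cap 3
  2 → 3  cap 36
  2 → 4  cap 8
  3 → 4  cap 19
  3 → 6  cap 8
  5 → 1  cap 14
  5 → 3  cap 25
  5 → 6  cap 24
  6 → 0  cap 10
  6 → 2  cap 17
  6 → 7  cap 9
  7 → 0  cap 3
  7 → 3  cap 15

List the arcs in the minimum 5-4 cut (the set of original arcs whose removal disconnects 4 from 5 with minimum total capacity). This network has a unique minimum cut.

Min-cut arcs: {(2,1), (2,4), (3,4), (5,1)} (total capacity 44)

augment #1: 5→1→4 push 14
augment #2: 5→3→4 push 19
augment #3: 5→6→2→4 push 8
augment #4: 5→6→2→1→4 push 3
max flow = 44; residual-reachable set from 5 gives S-side
cut edges (S→T): {(2,1), (2,4), (3,4), (5,1)} total cap 44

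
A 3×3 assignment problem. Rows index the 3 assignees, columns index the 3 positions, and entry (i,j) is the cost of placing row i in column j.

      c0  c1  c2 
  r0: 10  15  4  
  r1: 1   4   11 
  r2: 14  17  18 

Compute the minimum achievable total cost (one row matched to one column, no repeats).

Minimum assignment cost: 22

one of 2 optimal assignments: row0→col2 (cost 4), row1→col0 (cost 1), row2→col1 (cost 17)
total = 4 + 1 + 17 = 22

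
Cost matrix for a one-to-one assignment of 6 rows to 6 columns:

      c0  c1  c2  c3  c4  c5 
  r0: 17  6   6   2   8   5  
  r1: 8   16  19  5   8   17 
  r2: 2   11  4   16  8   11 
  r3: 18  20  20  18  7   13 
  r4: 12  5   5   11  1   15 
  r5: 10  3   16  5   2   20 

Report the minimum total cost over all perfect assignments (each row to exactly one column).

Minimum assignment cost: 27

optimal assignment: row0→col5 (cost 5), row1→col3 (cost 5), row2→col0 (cost 2), row3→col4 (cost 7), row4→col2 (cost 5), row5→col1 (cost 3)
total = 5 + 5 + 2 + 7 + 5 + 3 = 27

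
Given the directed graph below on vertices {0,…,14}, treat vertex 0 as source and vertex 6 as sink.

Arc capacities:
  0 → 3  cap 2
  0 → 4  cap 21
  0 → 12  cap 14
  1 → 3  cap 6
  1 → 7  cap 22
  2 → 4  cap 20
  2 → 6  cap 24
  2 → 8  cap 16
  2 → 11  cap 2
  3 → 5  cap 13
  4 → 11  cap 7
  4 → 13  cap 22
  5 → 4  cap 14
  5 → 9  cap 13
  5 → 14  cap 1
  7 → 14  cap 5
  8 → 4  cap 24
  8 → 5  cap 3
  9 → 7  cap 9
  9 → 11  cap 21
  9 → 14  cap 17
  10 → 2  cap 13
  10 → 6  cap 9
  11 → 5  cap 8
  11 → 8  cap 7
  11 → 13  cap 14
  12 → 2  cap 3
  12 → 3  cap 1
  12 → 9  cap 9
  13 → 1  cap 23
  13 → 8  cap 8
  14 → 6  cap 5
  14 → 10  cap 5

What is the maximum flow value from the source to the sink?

Maximum flow value: 13

augment #1: 0→12→2→6 bottleneck 3, total now 3
augment #2: 0→3→5→14→6 bottleneck 1, total now 4
augment #3: 0→12→9→14→6 bottleneck 4, total now 8
augment #4: 0→12→9→14→10→6 bottleneck 5, total now 13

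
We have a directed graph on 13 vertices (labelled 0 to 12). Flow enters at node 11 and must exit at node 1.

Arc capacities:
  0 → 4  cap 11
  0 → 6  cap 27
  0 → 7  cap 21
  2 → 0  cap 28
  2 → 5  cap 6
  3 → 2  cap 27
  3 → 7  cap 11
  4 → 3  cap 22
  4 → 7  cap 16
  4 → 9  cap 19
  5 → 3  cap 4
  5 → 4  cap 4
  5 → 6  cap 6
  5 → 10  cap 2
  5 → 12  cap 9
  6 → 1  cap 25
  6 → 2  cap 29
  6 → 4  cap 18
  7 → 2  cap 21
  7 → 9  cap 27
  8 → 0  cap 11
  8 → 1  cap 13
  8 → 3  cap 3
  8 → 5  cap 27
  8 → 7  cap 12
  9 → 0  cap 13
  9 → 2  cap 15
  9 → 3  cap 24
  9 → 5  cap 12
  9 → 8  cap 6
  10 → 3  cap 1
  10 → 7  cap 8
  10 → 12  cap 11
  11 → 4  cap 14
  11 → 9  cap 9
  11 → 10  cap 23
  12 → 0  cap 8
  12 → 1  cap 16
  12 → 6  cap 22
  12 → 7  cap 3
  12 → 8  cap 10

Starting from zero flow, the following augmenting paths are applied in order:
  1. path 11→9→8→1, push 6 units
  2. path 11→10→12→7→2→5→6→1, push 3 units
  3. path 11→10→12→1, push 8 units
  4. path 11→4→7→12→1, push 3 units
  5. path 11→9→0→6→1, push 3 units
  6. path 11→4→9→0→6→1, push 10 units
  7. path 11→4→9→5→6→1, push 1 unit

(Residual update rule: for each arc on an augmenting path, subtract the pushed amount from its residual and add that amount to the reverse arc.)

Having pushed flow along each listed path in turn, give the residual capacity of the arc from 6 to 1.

after path 1 (11→9→8→1, push 6): res(6,1)=25
after path 2 (11→10→12→7→2→5→6→1, push 3): res(6,1)=22
after path 3 (11→10→12→1, push 8): res(6,1)=22
after path 4 (11→4→7→12→1, push 3): res(6,1)=22
after path 5 (11→9→0→6→1, push 3): res(6,1)=19
after path 6 (11→4→9→0→6→1, push 10): res(6,1)=9
after path 7 (11→4→9→5→6→1, push 1): res(6,1)=8

Residual capacity of (6,1): 8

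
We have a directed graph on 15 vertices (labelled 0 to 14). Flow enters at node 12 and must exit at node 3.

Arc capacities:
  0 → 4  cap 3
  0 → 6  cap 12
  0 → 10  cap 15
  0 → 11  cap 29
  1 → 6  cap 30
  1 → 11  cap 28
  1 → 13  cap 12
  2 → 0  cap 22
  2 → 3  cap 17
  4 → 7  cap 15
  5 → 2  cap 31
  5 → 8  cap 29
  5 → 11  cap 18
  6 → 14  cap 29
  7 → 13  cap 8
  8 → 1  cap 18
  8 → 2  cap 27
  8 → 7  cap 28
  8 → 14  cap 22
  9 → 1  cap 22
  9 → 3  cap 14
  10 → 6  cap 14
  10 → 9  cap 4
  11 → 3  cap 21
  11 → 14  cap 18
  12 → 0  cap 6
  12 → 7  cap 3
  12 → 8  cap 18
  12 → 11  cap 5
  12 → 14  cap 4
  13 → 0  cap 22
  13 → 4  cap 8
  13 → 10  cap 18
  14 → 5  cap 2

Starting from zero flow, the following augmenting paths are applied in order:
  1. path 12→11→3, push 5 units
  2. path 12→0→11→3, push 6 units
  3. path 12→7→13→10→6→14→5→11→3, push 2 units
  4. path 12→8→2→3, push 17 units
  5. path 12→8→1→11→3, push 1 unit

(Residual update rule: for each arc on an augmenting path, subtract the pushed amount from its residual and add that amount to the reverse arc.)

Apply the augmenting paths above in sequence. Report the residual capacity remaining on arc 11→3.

after path 1 (12→11→3, push 5): res(11,3)=16
after path 2 (12→0→11→3, push 6): res(11,3)=10
after path 3 (12→7→13→10→6→14→5→11→3, push 2): res(11,3)=8
after path 4 (12→8→2→3, push 17): res(11,3)=8
after path 5 (12→8→1→11→3, push 1): res(11,3)=7

Residual capacity of (11,3): 7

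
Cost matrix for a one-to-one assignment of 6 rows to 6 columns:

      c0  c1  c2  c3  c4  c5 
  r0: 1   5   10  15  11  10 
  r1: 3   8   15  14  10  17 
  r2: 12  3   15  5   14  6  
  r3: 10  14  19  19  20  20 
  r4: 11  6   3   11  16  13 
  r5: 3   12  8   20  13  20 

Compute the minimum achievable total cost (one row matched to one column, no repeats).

optimal assignment: row0→col5 (cost 10), row1→col4 (cost 10), row2→col3 (cost 5), row3→col1 (cost 14), row4→col2 (cost 3), row5→col0 (cost 3)
total = 10 + 10 + 5 + 14 + 3 + 3 = 45

Minimum assignment cost: 45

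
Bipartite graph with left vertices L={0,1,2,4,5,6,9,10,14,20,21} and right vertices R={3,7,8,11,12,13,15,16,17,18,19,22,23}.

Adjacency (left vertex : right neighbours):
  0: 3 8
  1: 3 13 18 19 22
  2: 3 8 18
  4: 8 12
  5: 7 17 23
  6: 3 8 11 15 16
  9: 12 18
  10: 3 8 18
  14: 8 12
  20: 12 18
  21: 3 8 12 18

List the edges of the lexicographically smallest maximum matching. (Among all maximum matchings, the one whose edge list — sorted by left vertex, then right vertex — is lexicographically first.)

Lex-smallest maximum matching: {(0,3), (1,13), (2,8), (4,12), (5,7), (6,11), (9,18)}

|M| = 7 (so the lex-smallest maximum matching has 7 edges)
process left vertices in ascending order; for each, take the smallest-labelled available neighbour that still permits 7 edges overall, or leave it unmatched if none does
lex-smallest matching: {0-3, 1-13, 2-8, 4-12, 5-7, 6-11, 9-18}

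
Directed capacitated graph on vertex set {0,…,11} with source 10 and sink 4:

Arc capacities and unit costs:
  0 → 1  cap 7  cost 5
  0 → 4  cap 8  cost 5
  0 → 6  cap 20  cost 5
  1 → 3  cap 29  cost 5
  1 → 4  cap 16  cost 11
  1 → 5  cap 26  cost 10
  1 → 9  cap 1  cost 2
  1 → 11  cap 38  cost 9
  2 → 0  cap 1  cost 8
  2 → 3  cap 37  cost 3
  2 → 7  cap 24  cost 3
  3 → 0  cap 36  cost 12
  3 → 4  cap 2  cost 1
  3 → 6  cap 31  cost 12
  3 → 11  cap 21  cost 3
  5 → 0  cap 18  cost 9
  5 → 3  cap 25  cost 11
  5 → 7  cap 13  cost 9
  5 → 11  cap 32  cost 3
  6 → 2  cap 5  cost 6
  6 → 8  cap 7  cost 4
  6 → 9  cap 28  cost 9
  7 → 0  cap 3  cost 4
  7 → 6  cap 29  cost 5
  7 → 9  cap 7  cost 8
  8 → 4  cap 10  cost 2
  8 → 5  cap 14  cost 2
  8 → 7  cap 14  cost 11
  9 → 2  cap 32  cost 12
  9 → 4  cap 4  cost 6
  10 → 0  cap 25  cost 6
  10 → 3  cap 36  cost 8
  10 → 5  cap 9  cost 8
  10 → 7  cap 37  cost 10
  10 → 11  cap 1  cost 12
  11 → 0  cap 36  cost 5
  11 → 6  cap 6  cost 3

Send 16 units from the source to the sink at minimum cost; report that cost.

Minimum cost for 16 units: 208

shortest-cost path #1: 10→3→4 push 2 @ unit cost 9 (adds 18)
shortest-cost path #2: 10→0→4 push 8 @ unit cost 11 (adds 88)
shortest-cost path #3: 10→0→6→8→4 push 6 @ unit cost 17 (adds 102)
total cost = 208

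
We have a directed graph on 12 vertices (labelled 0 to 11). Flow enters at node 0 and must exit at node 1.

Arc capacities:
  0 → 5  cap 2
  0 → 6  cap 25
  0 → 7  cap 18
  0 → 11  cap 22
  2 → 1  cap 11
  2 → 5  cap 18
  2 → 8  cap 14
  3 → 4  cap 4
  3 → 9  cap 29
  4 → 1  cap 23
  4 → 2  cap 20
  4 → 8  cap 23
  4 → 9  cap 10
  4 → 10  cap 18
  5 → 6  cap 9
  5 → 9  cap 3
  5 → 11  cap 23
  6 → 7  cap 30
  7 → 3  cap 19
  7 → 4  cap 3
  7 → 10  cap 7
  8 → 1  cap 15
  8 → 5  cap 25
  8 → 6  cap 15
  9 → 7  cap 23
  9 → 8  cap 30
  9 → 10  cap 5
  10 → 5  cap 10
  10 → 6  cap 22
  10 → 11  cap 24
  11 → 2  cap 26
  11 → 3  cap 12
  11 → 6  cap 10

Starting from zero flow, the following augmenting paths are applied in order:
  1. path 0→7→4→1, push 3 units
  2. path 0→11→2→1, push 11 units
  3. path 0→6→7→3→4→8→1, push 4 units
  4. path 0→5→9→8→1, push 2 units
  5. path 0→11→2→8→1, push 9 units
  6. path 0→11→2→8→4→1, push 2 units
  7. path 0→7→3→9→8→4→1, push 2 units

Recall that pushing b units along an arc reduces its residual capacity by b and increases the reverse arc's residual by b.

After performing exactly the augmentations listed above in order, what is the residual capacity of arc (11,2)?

after path 1 (0→7→4→1, push 3): res(11,2)=26
after path 2 (0→11→2→1, push 11): res(11,2)=15
after path 3 (0→6→7→3→4→8→1, push 4): res(11,2)=15
after path 4 (0→5→9→8→1, push 2): res(11,2)=15
after path 5 (0→11→2→8→1, push 9): res(11,2)=6
after path 6 (0→11→2→8→4→1, push 2): res(11,2)=4
after path 7 (0→7→3→9→8→4→1, push 2): res(11,2)=4

Residual capacity of (11,2): 4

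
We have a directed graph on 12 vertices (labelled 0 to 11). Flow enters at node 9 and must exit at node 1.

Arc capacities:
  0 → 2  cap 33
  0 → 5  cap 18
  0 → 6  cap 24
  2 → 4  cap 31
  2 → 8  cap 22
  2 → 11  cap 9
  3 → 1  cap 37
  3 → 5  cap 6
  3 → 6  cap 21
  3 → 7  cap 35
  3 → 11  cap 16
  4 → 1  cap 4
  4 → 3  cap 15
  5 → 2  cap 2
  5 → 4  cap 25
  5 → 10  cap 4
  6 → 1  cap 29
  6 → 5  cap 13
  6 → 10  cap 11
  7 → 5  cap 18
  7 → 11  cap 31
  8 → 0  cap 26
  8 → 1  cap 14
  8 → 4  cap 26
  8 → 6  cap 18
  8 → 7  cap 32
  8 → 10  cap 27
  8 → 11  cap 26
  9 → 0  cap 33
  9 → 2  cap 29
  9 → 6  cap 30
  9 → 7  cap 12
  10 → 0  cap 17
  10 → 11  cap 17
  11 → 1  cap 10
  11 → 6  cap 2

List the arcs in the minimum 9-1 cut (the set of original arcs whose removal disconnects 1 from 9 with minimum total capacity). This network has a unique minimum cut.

augment #1: 9→6→1 push 29
augment #2: 9→2→4→1 push 4
augment #3: 9→2→8→1 push 14
augment #4: 9→2→11→1 push 9
augment #5: 9→7→11→1 push 1
augment #6: 9→2→4→3→1 push 2
augment #7: 9→0→2→4→3→1 push 13
max flow = 72; residual-reachable set from 9 gives S-side
cut edges (S→T): {(4,1), (4,3), (6,1), (8,1), (11,1)} total cap 72

Min-cut arcs: {(4,1), (4,3), (6,1), (8,1), (11,1)} (total capacity 72)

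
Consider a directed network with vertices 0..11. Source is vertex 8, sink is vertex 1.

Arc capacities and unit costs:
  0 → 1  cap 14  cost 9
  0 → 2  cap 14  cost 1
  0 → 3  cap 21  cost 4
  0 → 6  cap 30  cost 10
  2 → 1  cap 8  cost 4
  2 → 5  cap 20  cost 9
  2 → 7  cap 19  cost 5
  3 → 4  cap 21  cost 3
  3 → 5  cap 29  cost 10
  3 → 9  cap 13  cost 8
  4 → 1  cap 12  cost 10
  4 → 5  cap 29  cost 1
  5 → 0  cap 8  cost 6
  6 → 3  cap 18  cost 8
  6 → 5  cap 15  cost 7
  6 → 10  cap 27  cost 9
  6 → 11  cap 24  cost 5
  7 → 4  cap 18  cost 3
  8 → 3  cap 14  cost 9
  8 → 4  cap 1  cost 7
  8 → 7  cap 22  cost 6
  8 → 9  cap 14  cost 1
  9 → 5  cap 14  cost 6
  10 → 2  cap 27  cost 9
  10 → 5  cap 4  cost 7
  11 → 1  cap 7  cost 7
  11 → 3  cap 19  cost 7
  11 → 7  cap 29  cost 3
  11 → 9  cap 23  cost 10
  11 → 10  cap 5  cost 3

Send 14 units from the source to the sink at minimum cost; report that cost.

shortest-cost path #1: 8→4→1 push 1 @ unit cost 17 (adds 17)
shortest-cost path #2: 8→9→5→0→2→1 push 8 @ unit cost 18 (adds 144)
shortest-cost path #3: 8→7→4→1 push 5 @ unit cost 19 (adds 95)
total cost = 256

Minimum cost for 14 units: 256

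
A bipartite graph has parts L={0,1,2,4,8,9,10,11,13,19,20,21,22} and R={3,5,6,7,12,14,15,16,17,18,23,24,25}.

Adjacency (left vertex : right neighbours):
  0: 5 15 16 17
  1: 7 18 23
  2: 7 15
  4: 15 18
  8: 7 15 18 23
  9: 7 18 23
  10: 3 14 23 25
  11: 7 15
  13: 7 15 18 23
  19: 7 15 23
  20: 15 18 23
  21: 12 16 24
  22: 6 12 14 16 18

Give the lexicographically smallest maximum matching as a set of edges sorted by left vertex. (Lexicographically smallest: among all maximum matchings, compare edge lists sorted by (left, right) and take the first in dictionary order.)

Lex-smallest maximum matching: {(0,5), (1,7), (2,15), (4,18), (8,23), (10,3), (21,12), (22,6)}

|M| = 8 (so the lex-smallest maximum matching has 8 edges)
process left vertices in ascending order; for each, take the smallest-labelled available neighbour that still permits 8 edges overall, or leave it unmatched if none does
lex-smallest matching: {0-5, 1-7, 2-15, 4-18, 8-23, 10-3, 21-12, 22-6}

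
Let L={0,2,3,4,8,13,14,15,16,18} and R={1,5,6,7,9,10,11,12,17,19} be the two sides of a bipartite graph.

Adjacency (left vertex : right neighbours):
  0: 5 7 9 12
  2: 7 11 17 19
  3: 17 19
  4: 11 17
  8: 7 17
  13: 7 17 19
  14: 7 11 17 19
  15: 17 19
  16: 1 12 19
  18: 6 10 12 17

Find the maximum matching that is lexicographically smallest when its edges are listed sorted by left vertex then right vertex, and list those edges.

|M| = 7 (so the lex-smallest maximum matching has 7 edges)
process left vertices in ascending order; for each, take the smallest-labelled available neighbour that still permits 7 edges overall, or leave it unmatched if none does
lex-smallest matching: {0-5, 2-7, 3-17, 4-11, 13-19, 16-1, 18-6}

Lex-smallest maximum matching: {(0,5), (2,7), (3,17), (4,11), (13,19), (16,1), (18,6)}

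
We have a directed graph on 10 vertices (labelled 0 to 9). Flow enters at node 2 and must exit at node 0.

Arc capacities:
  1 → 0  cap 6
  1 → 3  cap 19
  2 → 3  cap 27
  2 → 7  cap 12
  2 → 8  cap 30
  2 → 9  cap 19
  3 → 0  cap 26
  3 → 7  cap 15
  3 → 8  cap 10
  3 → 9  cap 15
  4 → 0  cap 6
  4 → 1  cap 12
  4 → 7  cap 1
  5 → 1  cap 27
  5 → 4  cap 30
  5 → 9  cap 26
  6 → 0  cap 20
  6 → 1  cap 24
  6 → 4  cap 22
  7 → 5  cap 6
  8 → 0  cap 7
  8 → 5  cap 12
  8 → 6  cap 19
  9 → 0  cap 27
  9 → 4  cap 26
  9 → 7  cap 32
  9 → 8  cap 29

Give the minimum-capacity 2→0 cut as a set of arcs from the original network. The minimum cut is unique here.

Min-cut arcs: {(2,3), (2,8), (2,9), (7,5)} (total capacity 82)

augment #1: 2→3→0 push 26
augment #2: 2→8→0 push 7
augment #3: 2→9→0 push 19
augment #4: 2→3→9→0 push 1
augment #5: 2→8→6→0 push 19
augment #6: 2→7→5→1→0 push 6
augment #7: 2→8→5→4→0 push 4
max flow = 82; residual-reachable set from 2 gives S-side
cut edges (S→T): {(2,3), (2,8), (2,9), (7,5)} total cap 82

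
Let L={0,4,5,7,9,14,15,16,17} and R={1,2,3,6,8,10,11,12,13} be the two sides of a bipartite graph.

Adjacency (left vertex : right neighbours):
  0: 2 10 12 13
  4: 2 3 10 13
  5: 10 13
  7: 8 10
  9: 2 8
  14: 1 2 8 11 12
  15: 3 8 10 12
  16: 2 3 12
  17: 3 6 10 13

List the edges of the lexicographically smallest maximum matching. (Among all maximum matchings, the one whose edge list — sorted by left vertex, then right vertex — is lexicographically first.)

|M| = 8 (so the lex-smallest maximum matching has 8 edges)
process left vertices in ascending order; for each, take the smallest-labelled available neighbour that still permits 8 edges overall, or leave it unmatched if none does
lex-smallest matching: {0-2, 4-3, 5-13, 7-8, 14-1, 15-10, 16-12, 17-6}

Lex-smallest maximum matching: {(0,2), (4,3), (5,13), (7,8), (14,1), (15,10), (16,12), (17,6)}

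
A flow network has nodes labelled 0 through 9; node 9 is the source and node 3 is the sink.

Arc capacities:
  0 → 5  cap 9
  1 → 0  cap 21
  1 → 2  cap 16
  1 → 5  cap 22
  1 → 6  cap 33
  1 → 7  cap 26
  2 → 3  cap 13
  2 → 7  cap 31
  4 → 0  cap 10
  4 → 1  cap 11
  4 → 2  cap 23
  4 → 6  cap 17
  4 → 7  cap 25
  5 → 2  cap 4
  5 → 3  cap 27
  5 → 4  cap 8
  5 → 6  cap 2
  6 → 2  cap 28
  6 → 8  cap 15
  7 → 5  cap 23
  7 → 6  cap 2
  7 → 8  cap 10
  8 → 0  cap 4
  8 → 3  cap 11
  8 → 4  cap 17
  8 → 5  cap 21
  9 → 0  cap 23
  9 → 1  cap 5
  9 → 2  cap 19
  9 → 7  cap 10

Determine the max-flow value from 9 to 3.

augment #1: 9→2→3 bottleneck 13, total now 13
augment #2: 9→0→5→3 bottleneck 9, total now 22
augment #3: 9→1→5→3 bottleneck 5, total now 27
augment #4: 9→7→5→3 bottleneck 10, total now 37
augment #5: 9→2→7→5→3 bottleneck 3, total now 40
augment #6: 9→2→7→8→3 bottleneck 3, total now 43

Maximum flow value: 43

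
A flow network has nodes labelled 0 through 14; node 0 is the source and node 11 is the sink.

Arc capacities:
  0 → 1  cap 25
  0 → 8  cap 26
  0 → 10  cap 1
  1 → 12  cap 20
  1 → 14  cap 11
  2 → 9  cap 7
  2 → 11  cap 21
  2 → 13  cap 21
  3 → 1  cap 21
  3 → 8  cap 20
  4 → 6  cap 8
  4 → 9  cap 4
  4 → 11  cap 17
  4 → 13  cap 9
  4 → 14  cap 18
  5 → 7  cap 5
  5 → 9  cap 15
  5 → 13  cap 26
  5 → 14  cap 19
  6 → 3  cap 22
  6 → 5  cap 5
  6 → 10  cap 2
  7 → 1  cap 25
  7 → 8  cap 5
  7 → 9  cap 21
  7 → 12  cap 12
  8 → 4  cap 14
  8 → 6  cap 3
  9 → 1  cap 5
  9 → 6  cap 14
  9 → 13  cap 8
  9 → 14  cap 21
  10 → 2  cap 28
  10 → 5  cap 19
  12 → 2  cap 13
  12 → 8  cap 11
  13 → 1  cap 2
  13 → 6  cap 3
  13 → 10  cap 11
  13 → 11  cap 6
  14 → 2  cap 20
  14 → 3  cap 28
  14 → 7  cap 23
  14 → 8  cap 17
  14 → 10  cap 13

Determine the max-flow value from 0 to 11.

augment #1: 0→8→4→11 bottleneck 14, total now 14
augment #2: 0→10→2→11 bottleneck 1, total now 15
augment #3: 0→1→12→2→11 bottleneck 13, total now 28
augment #4: 0→1→14→2→11 bottleneck 7, total now 35
augment #5: 0→1→14→2→13→11 bottleneck 4, total now 39
augment #6: 0→8→6→5→13→11 bottleneck 2, total now 41

Maximum flow value: 41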